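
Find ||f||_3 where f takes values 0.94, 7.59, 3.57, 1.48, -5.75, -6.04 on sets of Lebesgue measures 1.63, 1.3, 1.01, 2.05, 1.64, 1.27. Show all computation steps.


Step 1: Compute |f_i|^3 for each value:
  |0.94|^3 = 0.830584
  |7.59|^3 = 437.245479
  |3.57|^3 = 45.499293
  |1.48|^3 = 3.241792
  |-5.75|^3 = 190.109375
  |-6.04|^3 = 220.348864
Step 2: Multiply by measures and sum:
  0.830584 * 1.63 = 1.353852
  437.245479 * 1.3 = 568.419123
  45.499293 * 1.01 = 45.954286
  3.241792 * 2.05 = 6.645674
  190.109375 * 1.64 = 311.779375
  220.348864 * 1.27 = 279.843057
Sum = 1.353852 + 568.419123 + 45.954286 + 6.645674 + 311.779375 + 279.843057 = 1213.995366
Step 3: Take the p-th root:
||f||_3 = (1213.995366)^(1/3) = 10.667738


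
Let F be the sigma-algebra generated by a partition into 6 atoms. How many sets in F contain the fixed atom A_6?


Each element of F is a union of some subset S of the 6 atoms.
The element contains A_6 iff A_6 is in S.
So we count subsets S of {A_1,...,A_6} with A_6 in S: choose freely among the other 5 atoms.
Count = 2^(6-1) = 2^5 = 32.


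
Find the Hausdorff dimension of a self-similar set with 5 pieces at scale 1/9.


For a self-similar set with N copies scaled by 1/r:
dim_H = log(N)/log(r) = log(5)/log(9)
= 1.609438/2.197225
= 0.732487


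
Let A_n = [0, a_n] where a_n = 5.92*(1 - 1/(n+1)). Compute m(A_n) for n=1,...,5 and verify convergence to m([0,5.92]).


By continuity of measure from below: if A_n increases to A, then m(A_n) -> m(A).
Here A = [0, 5.92], so m(A) = 5.92
Step 1: a_1 = 5.92*(1 - 1/2) = 2.96, m(A_1) = 2.96
Step 2: a_2 = 5.92*(1 - 1/3) = 3.9467, m(A_2) = 3.9467
Step 3: a_3 = 5.92*(1 - 1/4) = 4.44, m(A_3) = 4.44
Step 4: a_4 = 5.92*(1 - 1/5) = 4.736, m(A_4) = 4.736
Step 5: a_5 = 5.92*(1 - 1/6) = 4.9333, m(A_5) = 4.9333
Limit: m(A_n) -> m([0,5.92]) = 5.92


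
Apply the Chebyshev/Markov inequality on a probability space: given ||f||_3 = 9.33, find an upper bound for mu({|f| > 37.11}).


Chebyshev/Markov inequality: mu(|f| > eps) <= (||f||_p / eps)^p
Step 1: ||f||_3 / eps = 9.33 / 37.11 = 0.251415
Step 2: Raise to power p = 3:
  (0.251415)^3 = 0.015892
Step 3: Therefore mu(|f| > 37.11) <= 0.015892


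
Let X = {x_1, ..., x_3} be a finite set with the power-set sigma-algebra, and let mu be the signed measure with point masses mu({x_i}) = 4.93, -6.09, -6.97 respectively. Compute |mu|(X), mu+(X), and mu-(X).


Step 1: Every measurable set is a union of atoms (the cells / points), so a Hahn decomposition is
  obtained by grouping atoms by sign: P = union of atoms with mu > 0, N = union of the remaining atoms.
  Atoms in P (indices): 1;  atoms in N (indices): 2, 3
  Positive values: 4.93
  Negative values: -6.09, -6.97
Step 2: mu+(X) = mu(P) = sum of positive atom values = 4.93
Step 3: mu-(X) = -mu(N) = sum of |negative atom values| = 13.06
Step 4: |mu|(X) = mu+(X) + mu-(X) = 4.93 + 13.06 = 17.99


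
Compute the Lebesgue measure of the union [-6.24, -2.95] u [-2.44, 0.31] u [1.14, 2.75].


For pairwise disjoint intervals, m(union) = sum of lengths.
= (-2.95 - -6.24) + (0.31 - -2.44) + (2.75 - 1.14)
= 3.29 + 2.75 + 1.61
= 7.65


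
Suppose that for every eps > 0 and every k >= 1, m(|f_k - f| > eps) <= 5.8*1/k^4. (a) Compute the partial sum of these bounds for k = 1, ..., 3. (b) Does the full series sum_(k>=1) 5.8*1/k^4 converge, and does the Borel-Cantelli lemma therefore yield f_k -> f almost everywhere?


Step 1: List the terms 5.8*1/k^4 for k = 1 to 3:
  k=1: 5.8
  k=2: 0.3625
  k=3: 0.071605
Step 2: Partial sum = 5.8 + 0.3625 + 0.071605
     = 6.234105
Step 3: The full series sum_(k>=1) 5.8*1/k^4 converges (p-series with p = 4 > 1; a constant multiple of a convergent series converges).
Step 4: Fix eps > 0. Since sum_k m(|f_k - f| > eps) < infinity, the Borel-Cantelli lemma gives
        m(limsup_k {|f_k - f| > eps}) = 0, i.e. for a.e. x, |f_k(x) - f(x)| <= eps for all large k.
        Applying this with eps = 1/j for j = 1, 2, ... and intersecting the countably many full-measure sets,
        for a.e. x we get limsup_k |f_k(x) - f(x)| <= 1/j for every j, hence f_k -> f almost everywhere.
Conclusion: series converges; Borel-Cantelli yields f_k -> f a.e.


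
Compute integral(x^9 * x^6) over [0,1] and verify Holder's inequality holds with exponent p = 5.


Step 1: Exact integral of f*g = integral(x^15, 0, 1) = 1/16
     = 0.0625
Step 2: Holder bound with p=5, q=1.25:
  ||f||_p = (integral x^45 dx)^(1/5) = (1/46)^(1/5) = 0.464995
  ||g||_q = (integral x^7.5 dx)^(1/1.25) = (1/8.5)^(1/1.25) = 0.180495
Step 3: Holder bound = ||f||_p * ||g||_q = 0.464995 * 0.180495 = 0.083929
Verification: 0.0625 <= 0.083929 (Holder holds)


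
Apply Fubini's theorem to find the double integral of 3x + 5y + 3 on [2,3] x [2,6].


By Fubini, integrate in x first, then y.
Step 1: Fix y, integrate over x in [2,3]:
  integral(3x + 5y + 3, x=2..3)
  = 3*(3^2 - 2^2)/2 + (5y + 3)*(3 - 2)
  = 7.5 + (5y + 3)*1
  = 7.5 + 5y + 3
  = 10.5 + 5y
Step 2: Integrate over y in [2,6]:
  integral(10.5 + 5y, y=2..6)
  = 10.5*4 + 5*(6^2 - 2^2)/2
  = 42 + 80
  = 122


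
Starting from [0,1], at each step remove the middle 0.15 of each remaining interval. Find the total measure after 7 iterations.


Step 1: At each step, fraction remaining = 1 - 0.15 = 0.85
Step 2: After 7 steps, measure = (0.85)^7
Result = 0.320577


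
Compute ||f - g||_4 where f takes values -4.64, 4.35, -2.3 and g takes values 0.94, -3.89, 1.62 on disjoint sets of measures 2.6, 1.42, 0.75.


Step 1: Compute differences f_i - g_i:
  -4.64 - 0.94 = -5.58
  4.35 - -3.89 = 8.24
  -2.3 - 1.62 = -3.92
Step 2: Compute |diff|^4 * measure for each set:
  |-5.58|^4 * 2.6 = 969.475405 * 2.6 = 2520.636053
  |8.24|^4 * 1.42 = 4610.084086 * 1.42 = 6546.319402
  |-3.92|^4 * 0.75 = 236.126249 * 0.75 = 177.094687
Step 3: Sum = 9244.050141
Step 4: ||f-g||_4 = (9244.050141)^(1/4) = 9.805406


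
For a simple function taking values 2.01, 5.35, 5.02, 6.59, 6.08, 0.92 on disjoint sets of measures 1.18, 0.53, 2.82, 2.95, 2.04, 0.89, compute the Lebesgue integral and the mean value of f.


Step 1: Integral = sum(value_i * measure_i)
= 2.01*1.18 + 5.35*0.53 + 5.02*2.82 + 6.59*2.95 + 6.08*2.04 + 0.92*0.89
= 2.3718 + 2.8355 + 14.1564 + 19.4405 + 12.4032 + 0.8188
= 52.0262
Step 2: Total measure of domain = 1.18 + 0.53 + 2.82 + 2.95 + 2.04 + 0.89 = 10.41
Step 3: Average value = 52.0262 / 10.41 = 4.997714


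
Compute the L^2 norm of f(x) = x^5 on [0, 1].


Step 1: ||f||_2 = (integral_0^1 |x^5|^2 dx)^(1/2)
     = (integral_0^1 x^10 dx)^(1/2)
Step 2: integral_0^1 x^10 dx = [x^11/(11)] from 0 to 1 = 1^11/11
     = 1/11 = 0.090909
Step 3: ||f||_2 = (0.090909)^(1/2) = 0.301511


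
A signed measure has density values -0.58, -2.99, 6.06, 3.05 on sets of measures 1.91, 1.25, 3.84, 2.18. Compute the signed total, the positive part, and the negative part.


Step 1: Compute signed measure on each set:
  Set 1: -0.58 * 1.91 = -1.1078
  Set 2: -2.99 * 1.25 = -3.7375
  Set 3: 6.06 * 3.84 = 23.2704
  Set 4: 3.05 * 2.18 = 6.649
Step 2: Total signed measure = (-1.1078) + (-3.7375) + (23.2704) + (6.649)
     = 25.0741
Step 3: Positive part mu+(X) = sum of positive contributions = 29.9194
Step 4: Negative part mu-(X) = |sum of negative contributions| = 4.8453


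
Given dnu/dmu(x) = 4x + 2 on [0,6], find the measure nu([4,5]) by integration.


nu(A) = integral_A (dnu/dmu) dmu = integral_4^5 (4x + 2) dx
Step 1: Antiderivative F(x) = (4/2)x^2 + 2x
Step 2: F(5) = (4/2)*5^2 + 2*5 = 50 + 10 = 60
Step 3: F(4) = (4/2)*4^2 + 2*4 = 32 + 8 = 40
Step 4: nu([4,5]) = F(5) - F(4) = 60 - 40 = 20


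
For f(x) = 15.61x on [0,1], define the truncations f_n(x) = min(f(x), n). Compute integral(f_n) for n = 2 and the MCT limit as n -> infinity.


f(x) = 15.61x on [0,1]; f_n(x) = min(15.61x, n). At n = 2:
Step 1: f(x) reaches 2 at x = 2/15.61 = 0.128123
Step 2: integral(f_2) = integral(15.61x, 0, 0.128123) + integral(2, 0.128123, 1)
       = 15.61*0.128123^2/2 + 2*(1 - 0.128123)
       = 0.128123 + 1.743754
       = 1.871877
Step 3: As n -> infinity, f_n increases to f, so by MCT integral(f_n) -> integral(f) = 15.61/2 = 7.805.
Convergence: integral(f_2) = 1.871877 -> 7.805 as n -> infinity


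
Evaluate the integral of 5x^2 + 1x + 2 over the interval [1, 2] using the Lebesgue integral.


The Lebesgue integral of a Riemann-integrable function agrees with the Riemann integral.
Antiderivative F(x) = (5/3)x^3 + (1/2)x^2 + 2x
F(2) = (5/3)*2^3 + (1/2)*2^2 + 2*2
     = (5/3)*8 + (1/2)*4 + 2*2
     = 13.333333 + 2 + 4
     = 19.333333
F(1) = 4.166667
Integral = F(2) - F(1) = 19.333333 - 4.166667 = 15.166667


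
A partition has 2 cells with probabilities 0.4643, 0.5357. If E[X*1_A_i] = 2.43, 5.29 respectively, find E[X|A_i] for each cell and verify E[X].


For each cell A_i: E[X|A_i] = E[X*1_A_i] / P(A_i)
Step 1: E[X|A_1] = 2.43 / 0.4643 = 5.233685
Step 2: E[X|A_2] = 5.29 / 0.5357 = 9.87493
Verification: E[X] = sum E[X*1_A_i] = 2.43 + 5.29 = 7.72


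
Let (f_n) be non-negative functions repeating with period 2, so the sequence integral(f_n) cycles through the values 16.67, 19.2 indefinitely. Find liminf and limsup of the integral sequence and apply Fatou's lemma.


The sequence (integral(f_n)) is periodic with period 2, repeating the values 16.67, 19.2 indefinitely.
Step 1: For a periodic sequence, every tail (a_m, a_(m+1), ...) contains all 2 period values infinitely often.
Step 2: Hence inf of every tail = min of the period values = min(16.67, 19.2) = 16.67.
        liminf_n integral(f_n) = sup over m of (inf of tail from m) = 16.67.
Step 3: Similarly sup of every tail = max of the period values = 19.2.
        limsup_n integral(f_n) = 19.2.
Step 4: Fatou's lemma: integral(liminf_n f_n) <= liminf_n integral(f_n) = 16.67.
        So the integral of the pointwise liminf is at most 16.67.


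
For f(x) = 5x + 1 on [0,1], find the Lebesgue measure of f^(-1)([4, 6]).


f^(-1)([4, 6]) = {x : 4 <= 5x + 1 <= 6}
Solving: (4 - 1)/5 <= x <= (6 - 1)/5
= [0.6, 1]
Intersecting with [0,1]: [0.6, 1]
Measure = 1 - 0.6 = 0.4


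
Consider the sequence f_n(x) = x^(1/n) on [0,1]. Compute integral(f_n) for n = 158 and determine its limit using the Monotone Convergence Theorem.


At n = 158: f_158(x) = x^(1/158).
Step 1: integral(x^(1/158), 0, 1) = [x^(1/158+1) / (1/158+1)] from 0 to 1
     = 1 / (1/158 + 1) = 1 / ((158+1)/158) = 158/(158+1)
     = 158/159 = 0.993711
Step 2: As n -> infinity, f_n(x) = x^(1/n) -> 1 for x in (0,1], and f_n is increasing in n.
By MCT, lim_n integral(f_n) = integral(lim_n f_n) = integral(1, 0, 1) = 1.
Step 3: Verify convergence: 158/159 = 0.993711 -> 1


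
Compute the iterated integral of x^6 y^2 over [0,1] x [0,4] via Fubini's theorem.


By Fubini's theorem, the double integral factors as a product of single integrals:
Step 1: integral_0^1 x^6 dx = [x^7/7] from 0 to 1
     = 1^7/7 = 0.142857
Step 2: integral_0^4 y^2 dy = [y^3/3] from 0 to 4
     = 4^3/3 = 21.333333
Step 3: Double integral = 0.142857 * 21.333333 = 3.047619


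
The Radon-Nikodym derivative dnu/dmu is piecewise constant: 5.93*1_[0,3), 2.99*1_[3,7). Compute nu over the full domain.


Integrate each piece of the Radon-Nikodym derivative:
Step 1: integral_0^3 5.93 dx = 5.93*(3-0) = 5.93*3 = 17.79
Step 2: integral_3^7 2.99 dx = 2.99*(7-3) = 2.99*4 = 11.96
Total: 17.79 + 11.96 = 29.75


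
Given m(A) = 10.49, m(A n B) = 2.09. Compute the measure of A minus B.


m(A \ B) = m(A) - m(A n B)
= 10.49 - 2.09
= 8.4


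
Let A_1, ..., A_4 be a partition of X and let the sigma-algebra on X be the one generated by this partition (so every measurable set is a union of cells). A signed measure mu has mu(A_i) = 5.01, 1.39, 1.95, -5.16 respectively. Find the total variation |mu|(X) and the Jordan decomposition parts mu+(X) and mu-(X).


Step 1: Every measurable set is a union of atoms (the cells / points), so a Hahn decomposition is
  obtained by grouping atoms by sign: P = union of atoms with mu > 0, N = union of the remaining atoms.
  Atoms in P (indices): 1, 2, 3;  atoms in N (indices): 4
  Positive values: 5.01, 1.39, 1.95
  Negative values: -5.16
Step 2: mu+(X) = mu(P) = sum of positive atom values = 8.35
Step 3: mu-(X) = -mu(N) = sum of |negative atom values| = 5.16
Step 4: |mu|(X) = mu+(X) + mu-(X) = 8.35 + 5.16 = 13.51


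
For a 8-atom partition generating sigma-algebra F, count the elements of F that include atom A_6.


Each element of F is a union of some subset S of the 8 atoms.
The element contains A_6 iff A_6 is in S.
So we count subsets S of {A_1,...,A_8} with A_6 in S: choose freely among the other 7 atoms.
Count = 2^(8-1) = 2^7 = 128.


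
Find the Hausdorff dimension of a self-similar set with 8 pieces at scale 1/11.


For a self-similar set with N copies scaled by 1/r:
dim_H = log(N)/log(r) = log(8)/log(11)
= 2.079442/2.397895
= 0.867194


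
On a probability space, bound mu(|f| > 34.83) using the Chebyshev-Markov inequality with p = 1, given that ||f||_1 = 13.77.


Chebyshev/Markov inequality: mu(|f| > eps) <= (||f||_p / eps)^p
Step 1: ||f||_1 / eps = 13.77 / 34.83 = 0.395349
Step 2: Raise to power p = 1:
  (0.395349)^1 = 0.395349
Step 3: Therefore mu(|f| > 34.83) <= 0.395349


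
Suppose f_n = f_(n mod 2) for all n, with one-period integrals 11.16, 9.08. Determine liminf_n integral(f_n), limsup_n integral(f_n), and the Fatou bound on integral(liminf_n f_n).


The sequence (integral(f_n)) is periodic with period 2, repeating the values 11.16, 9.08 indefinitely.
Step 1: For a periodic sequence, every tail (a_m, a_(m+1), ...) contains all 2 period values infinitely often.
Step 2: Hence inf of every tail = min of the period values = min(11.16, 9.08) = 9.08.
        liminf_n integral(f_n) = sup over m of (inf of tail from m) = 9.08.
Step 3: Similarly sup of every tail = max of the period values = 11.16.
        limsup_n integral(f_n) = 11.16.
Step 4: Fatou's lemma: integral(liminf_n f_n) <= liminf_n integral(f_n) = 9.08.
        So the integral of the pointwise liminf is at most 9.08.


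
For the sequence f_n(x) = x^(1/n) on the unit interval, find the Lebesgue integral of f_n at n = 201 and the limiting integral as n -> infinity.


At n = 201: f_201(x) = x^(1/201).
Step 1: integral(x^(1/201), 0, 1) = [x^(1/201+1) / (1/201+1)] from 0 to 1
     = 1 / (1/201 + 1) = 1 / ((201+1)/201) = 201/(201+1)
     = 201/202 = 0.99505
Step 2: As n -> infinity, f_n(x) = x^(1/n) -> 1 for x in (0,1], and f_n is increasing in n.
By MCT, lim_n integral(f_n) = integral(lim_n f_n) = integral(1, 0, 1) = 1.
Step 3: Verify convergence: 201/202 = 0.99505 -> 1


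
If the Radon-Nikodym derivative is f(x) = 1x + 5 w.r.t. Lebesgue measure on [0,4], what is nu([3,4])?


nu(A) = integral_A (dnu/dmu) dmu = integral_3^4 (1x + 5) dx
Step 1: Antiderivative F(x) = (1/2)x^2 + 5x
Step 2: F(4) = (1/2)*4^2 + 5*4 = 8 + 20 = 28
Step 3: F(3) = (1/2)*3^2 + 5*3 = 4.5 + 15 = 19.5
Step 4: nu([3,4]) = F(4) - F(3) = 28 - 19.5 = 8.5


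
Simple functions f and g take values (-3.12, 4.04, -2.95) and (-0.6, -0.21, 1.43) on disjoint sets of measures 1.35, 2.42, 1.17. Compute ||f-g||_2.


Step 1: Compute differences f_i - g_i:
  -3.12 - -0.6 = -2.52
  4.04 - -0.21 = 4.25
  -2.95 - 1.43 = -4.38
Step 2: Compute |diff|^2 * measure for each set:
  |-2.52|^2 * 1.35 = 6.3504 * 1.35 = 8.57304
  |4.25|^2 * 2.42 = 18.0625 * 2.42 = 43.71125
  |-4.38|^2 * 1.17 = 19.1844 * 1.17 = 22.445748
Step 3: Sum = 74.730038
Step 4: ||f-g||_2 = (74.730038)^(1/2) = 8.644654


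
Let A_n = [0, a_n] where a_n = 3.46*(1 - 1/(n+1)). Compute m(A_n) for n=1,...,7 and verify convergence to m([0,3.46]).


By continuity of measure from below: if A_n increases to A, then m(A_n) -> m(A).
Here A = [0, 3.46], so m(A) = 3.46
Step 1: a_1 = 3.46*(1 - 1/2) = 1.73, m(A_1) = 1.73
Step 2: a_2 = 3.46*(1 - 1/3) = 2.3067, m(A_2) = 2.3067
Step 3: a_3 = 3.46*(1 - 1/4) = 2.595, m(A_3) = 2.595
Step 4: a_4 = 3.46*(1 - 1/5) = 2.768, m(A_4) = 2.768
Step 5: a_5 = 3.46*(1 - 1/6) = 2.8833, m(A_5) = 2.8833
Step 6: a_6 = 3.46*(1 - 1/7) = 2.9657, m(A_6) = 2.9657
Step 7: a_7 = 3.46*(1 - 1/8) = 3.0275, m(A_7) = 3.0275
Limit: m(A_n) -> m([0,3.46]) = 3.46


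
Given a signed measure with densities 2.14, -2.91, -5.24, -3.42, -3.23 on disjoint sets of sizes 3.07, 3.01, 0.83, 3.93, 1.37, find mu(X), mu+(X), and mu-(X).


Step 1: Compute signed measure on each set:
  Set 1: 2.14 * 3.07 = 6.5698
  Set 2: -2.91 * 3.01 = -8.7591
  Set 3: -5.24 * 0.83 = -4.3492
  Set 4: -3.42 * 3.93 = -13.4406
  Set 5: -3.23 * 1.37 = -4.4251
Step 2: Total signed measure = (6.5698) + (-8.7591) + (-4.3492) + (-13.4406) + (-4.4251)
     = -24.4042
Step 3: Positive part mu+(X) = sum of positive contributions = 6.5698
Step 4: Negative part mu-(X) = |sum of negative contributions| = 30.974


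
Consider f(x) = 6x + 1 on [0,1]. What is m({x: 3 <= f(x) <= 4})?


f^(-1)([3, 4]) = {x : 3 <= 6x + 1 <= 4}
Solving: (3 - 1)/6 <= x <= (4 - 1)/6
= [0.333333, 0.5]
Intersecting with [0,1]: [0.333333, 0.5]
Measure = 0.5 - 0.333333 = 0.166667


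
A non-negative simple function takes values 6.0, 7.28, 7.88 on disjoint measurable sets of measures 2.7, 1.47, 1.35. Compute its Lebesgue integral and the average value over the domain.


Step 1: Integral = sum(value_i * measure_i)
= 6.0*2.7 + 7.28*1.47 + 7.88*1.35
= 16.2 + 10.7016 + 10.638
= 37.5396
Step 2: Total measure of domain = 2.7 + 1.47 + 1.35 = 5.52
Step 3: Average value = 37.5396 / 5.52 = 6.800652


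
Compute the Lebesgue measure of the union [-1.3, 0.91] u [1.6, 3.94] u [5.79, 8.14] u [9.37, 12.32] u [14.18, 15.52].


For pairwise disjoint intervals, m(union) = sum of lengths.
= (0.91 - -1.3) + (3.94 - 1.6) + (8.14 - 5.79) + (12.32 - 9.37) + (15.52 - 14.18)
= 2.21 + 2.34 + 2.35 + 2.95 + 1.34
= 11.19


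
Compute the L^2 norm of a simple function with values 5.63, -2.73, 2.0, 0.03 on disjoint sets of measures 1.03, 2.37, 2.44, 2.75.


Step 1: Compute |f_i|^2 for each value:
  |5.63|^2 = 31.6969
  |-2.73|^2 = 7.4529
  |2.0|^2 = 4
  |0.03|^2 = 9.000000e-04
Step 2: Multiply by measures and sum:
  31.6969 * 1.03 = 32.647807
  7.4529 * 2.37 = 17.663373
  4 * 2.44 = 9.76
  9.000000e-04 * 2.75 = 0.002475
Sum = 32.647807 + 17.663373 + 9.76 + 0.002475 = 60.073655
Step 3: Take the p-th root:
||f||_2 = (60.073655)^(1/2) = 7.75072


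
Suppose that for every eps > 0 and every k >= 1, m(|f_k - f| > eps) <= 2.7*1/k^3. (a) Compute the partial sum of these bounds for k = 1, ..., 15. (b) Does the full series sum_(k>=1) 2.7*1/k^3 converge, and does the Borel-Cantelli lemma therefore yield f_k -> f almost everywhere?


Step 1: List the terms 2.7*1/k^3 for k = 1 to 15:
  k=1: 2.7
  k=2: 0.3375
  k=3: 0.1
  k=4: 0.042188
  k=5: 0.0216
  k=6: 0.0125
  k=7: 0.007872
  k=8: 0.005273
  k=9: 0.003704
  k=10: 0.0027
  k=11: 0.002029
  k=12: 0.001563
  k=13: 0.001229
  k=14: 9.839650e-04
  k=15: 8.000000e-04
Step 2: Partial sum = 2.7 + 0.3375 + 0.1 + 0.042188 + 0.0216 + 0.0125 + 0.007872 + 0.005273 + 0.003704 + 0.0027 + 0.002029 + 0.001563 + 0.001229 + 9.839650e-04 + 8.000000e-04
     = 3.23994
Step 3: The full series sum_(k>=1) 2.7*1/k^3 converges (p-series with p = 3 > 1; a constant multiple of a convergent series converges).
Step 4: Fix eps > 0. Since sum_k m(|f_k - f| > eps) < infinity, the Borel-Cantelli lemma gives
        m(limsup_k {|f_k - f| > eps}) = 0, i.e. for a.e. x, |f_k(x) - f(x)| <= eps for all large k.
        Applying this with eps = 1/j for j = 1, 2, ... and intersecting the countably many full-measure sets,
        for a.e. x we get limsup_k |f_k(x) - f(x)| <= 1/j for every j, hence f_k -> f almost everywhere.
Conclusion: series converges; Borel-Cantelli yields f_k -> f a.e.


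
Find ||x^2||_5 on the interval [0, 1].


Step 1: ||f||_5 = (integral_0^1 |x^2|^5 dx)^(1/5)
     = (integral_0^1 x^10 dx)^(1/5)
Step 2: integral_0^1 x^10 dx = [x^11/(11)] from 0 to 1 = 1^11/11
     = 1/11 = 0.090909
Step 3: ||f||_5 = (0.090909)^(1/5) = 0.619044


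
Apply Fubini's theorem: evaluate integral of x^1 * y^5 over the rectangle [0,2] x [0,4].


By Fubini's theorem, the double integral factors as a product of single integrals:
Step 1: integral_0^2 x^1 dx = [x^2/2] from 0 to 2
     = 2^2/2 = 2
Step 2: integral_0^4 y^5 dy = [y^6/6] from 0 to 4
     = 4^6/6 = 682.666667
Step 3: Double integral = 2 * 682.666667 = 1365.333333


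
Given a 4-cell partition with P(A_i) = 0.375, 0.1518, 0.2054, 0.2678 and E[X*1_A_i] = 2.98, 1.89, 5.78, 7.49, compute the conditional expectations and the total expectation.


For each cell A_i: E[X|A_i] = E[X*1_A_i] / P(A_i)
Step 1: E[X|A_1] = 2.98 / 0.375 = 7.946667
Step 2: E[X|A_2] = 1.89 / 0.1518 = 12.450593
Step 3: E[X|A_3] = 5.78 / 0.2054 = 28.140214
Step 4: E[X|A_4] = 7.49 / 0.2678 = 27.968633
Verification: E[X] = sum E[X*1_A_i] = 2.98 + 1.89 + 5.78 + 7.49 = 18.14


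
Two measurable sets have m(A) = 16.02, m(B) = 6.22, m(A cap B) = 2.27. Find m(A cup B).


By inclusion-exclusion: m(A u B) = m(A) + m(B) - m(A n B)
= 16.02 + 6.22 - 2.27
= 19.97


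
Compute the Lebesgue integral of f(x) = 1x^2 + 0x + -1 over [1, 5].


The Lebesgue integral of a Riemann-integrable function agrees with the Riemann integral.
Antiderivative F(x) = (1/3)x^3 + (0/2)x^2 + -1x
F(5) = (1/3)*5^3 + (0/2)*5^2 + -1*5
     = (1/3)*125 + (0/2)*25 + -1*5
     = 41.666667 + 0.0 + -5
     = 36.666667
F(1) = -0.666667
Integral = F(5) - F(1) = 36.666667 - -0.666667 = 37.333333


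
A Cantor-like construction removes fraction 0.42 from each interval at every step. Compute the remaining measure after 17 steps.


Step 1: At each step, fraction remaining = 1 - 0.42 = 0.58
Step 2: After 17 steps, measure = (0.58)^17
Result = 9.512089e-05


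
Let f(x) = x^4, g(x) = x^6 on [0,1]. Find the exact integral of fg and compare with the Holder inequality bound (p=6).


Step 1: Exact integral of f*g = integral(x^10, 0, 1) = 1/11
     = 0.090909
Step 2: Holder bound with p=6, q=1.2:
  ||f||_p = (integral x^24 dx)^(1/6) = (1/25)^(1/6) = 0.584804
  ||g||_q = (integral x^7.2 dx)^(1/1.2) = (1/8.2)^(1/1.2) = 0.173176
Step 3: Holder bound = ||f||_p * ||g||_q = 0.584804 * 0.173176 = 0.101274
Verification: 0.090909 <= 0.101274 (Holder holds)


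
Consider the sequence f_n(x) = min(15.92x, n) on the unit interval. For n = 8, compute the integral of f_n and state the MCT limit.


f(x) = 15.92x on [0,1]; f_n(x) = min(15.92x, n). At n = 8:
Step 1: f(x) reaches 8 at x = 8/15.92 = 0.502513
Step 2: integral(f_8) = integral(15.92x, 0, 0.502513) + integral(8, 0.502513, 1)
       = 15.92*0.502513^2/2 + 8*(1 - 0.502513)
       = 2.01005 + 3.979899
       = 5.98995
Step 3: As n -> infinity, f_n increases to f, so by MCT integral(f_n) -> integral(f) = 15.92/2 = 7.96.
Convergence: integral(f_8) = 5.98995 -> 7.96 as n -> infinity


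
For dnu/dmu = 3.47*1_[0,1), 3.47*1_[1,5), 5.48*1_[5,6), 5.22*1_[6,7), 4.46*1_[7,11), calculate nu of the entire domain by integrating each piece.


Integrate each piece of the Radon-Nikodym derivative:
Step 1: integral_0^1 3.47 dx = 3.47*(1-0) = 3.47*1 = 3.47
Step 2: integral_1^5 3.47 dx = 3.47*(5-1) = 3.47*4 = 13.88
Step 3: integral_5^6 5.48 dx = 5.48*(6-5) = 5.48*1 = 5.48
Step 4: integral_6^7 5.22 dx = 5.22*(7-6) = 5.22*1 = 5.22
Step 5: integral_7^11 4.46 dx = 4.46*(11-7) = 4.46*4 = 17.84
Total: 3.47 + 13.88 + 5.48 + 5.22 + 17.84 = 45.89


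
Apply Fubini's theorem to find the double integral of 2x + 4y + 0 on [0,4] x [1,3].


By Fubini, integrate in x first, then y.
Step 1: Fix y, integrate over x in [0,4]:
  integral(2x + 4y + 0, x=0..4)
  = 2*(4^2 - 0^2)/2 + (4y + 0)*(4 - 0)
  = 16 + (4y + 0)*4
  = 16 + 16y + 0
  = 16 + 16y
Step 2: Integrate over y in [1,3]:
  integral(16 + 16y, y=1..3)
  = 16*2 + 16*(3^2 - 1^2)/2
  = 32 + 64
  = 96


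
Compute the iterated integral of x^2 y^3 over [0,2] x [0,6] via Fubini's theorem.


By Fubini's theorem, the double integral factors as a product of single integrals:
Step 1: integral_0^2 x^2 dx = [x^3/3] from 0 to 2
     = 2^3/3 = 2.666667
Step 2: integral_0^6 y^3 dy = [y^4/4] from 0 to 6
     = 6^4/4 = 324
Step 3: Double integral = 2.666667 * 324 = 864


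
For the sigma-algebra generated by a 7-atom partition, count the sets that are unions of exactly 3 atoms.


Each element of F is a union of some subset of the 7 atoms.
Elements that are unions of exactly 3 atoms correspond to 3-element subsets of the 7 atoms.
Count = C(7, 3) = 7! / (3! * 4!) = 35.


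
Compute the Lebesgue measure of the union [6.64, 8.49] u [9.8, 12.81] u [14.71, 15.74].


For pairwise disjoint intervals, m(union) = sum of lengths.
= (8.49 - 6.64) + (12.81 - 9.8) + (15.74 - 14.71)
= 1.85 + 3.01 + 1.03
= 5.89


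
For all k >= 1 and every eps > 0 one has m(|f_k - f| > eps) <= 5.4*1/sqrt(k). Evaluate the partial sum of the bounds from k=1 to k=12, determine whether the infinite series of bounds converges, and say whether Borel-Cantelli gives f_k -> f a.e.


Step 1: List the terms 5.4*1/sqrt(k) for k = 1 to 12:
  k=1: 5.4
  k=2: 3.818377
  k=3: 3.117691
  k=4: 2.7
  k=5: 2.414953
  k=6: 2.204541
  k=7: 2.041008
  k=8: 1.909188
  k=9: 1.8
  k=10: 1.70763
  k=11: 1.628161
  k=12: 1.558846
Step 2: Partial sum = 5.4 + 3.818377 + 3.117691 + 2.7 + 2.414953 + 2.204541 + 2.041008 + 1.909188 + 1.8 + 1.70763 + 1.628161 + 1.558846
     = 30.300396
Step 3: The full series sum_(k>=1) 5.4*1/sqrt(k) diverges (p-series with p = 1/2 <= 1; a nonzero constant multiple of a divergent series diverges).
Step 4: The (first) Borel-Cantelli lemma requires a summable sequence of measures, so it does not apply here;
        from this bound alone no conclusion about a.e. convergence can be drawn (convergence in measure still
        gives an a.e.-convergent subsequence, but not a.e. convergence of the whole sequence).
Conclusion: series diverges; Borel-Cantelli is inconclusive about a.e. convergence of f_k.


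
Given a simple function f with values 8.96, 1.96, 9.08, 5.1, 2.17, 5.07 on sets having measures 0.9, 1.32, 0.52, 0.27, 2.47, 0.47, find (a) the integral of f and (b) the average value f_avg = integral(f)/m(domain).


Step 1: Integral = sum(value_i * measure_i)
= 8.96*0.9 + 1.96*1.32 + 9.08*0.52 + 5.1*0.27 + 2.17*2.47 + 5.07*0.47
= 8.064 + 2.5872 + 4.7216 + 1.377 + 5.3599 + 2.3829
= 24.4926
Step 2: Total measure of domain = 0.9 + 1.32 + 0.52 + 0.27 + 2.47 + 0.47 = 5.95
Step 3: Average value = 24.4926 / 5.95 = 4.116403


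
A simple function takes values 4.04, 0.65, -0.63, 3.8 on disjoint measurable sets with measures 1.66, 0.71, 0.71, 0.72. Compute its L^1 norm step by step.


Step 1: Compute |f_i|^1 for each value:
  |4.04|^1 = 4.04
  |0.65|^1 = 0.65
  |-0.63|^1 = 0.63
  |3.8|^1 = 3.8
Step 2: Multiply by measures and sum:
  4.04 * 1.66 = 6.7064
  0.65 * 0.71 = 0.4615
  0.63 * 0.71 = 0.4473
  3.8 * 0.72 = 2.736
Sum = 6.7064 + 0.4615 + 0.4473 + 2.736 = 10.3512
Step 3: Take the p-th root:
||f||_1 = (10.3512)^(1/1) = 10.3512


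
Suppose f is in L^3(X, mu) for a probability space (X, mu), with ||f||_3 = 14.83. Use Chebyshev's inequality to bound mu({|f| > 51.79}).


Chebyshev/Markov inequality: mu(|f| > eps) <= (||f||_p / eps)^p
Step 1: ||f||_3 / eps = 14.83 / 51.79 = 0.286349
Step 2: Raise to power p = 3:
  (0.286349)^3 = 0.023479
Step 3: Therefore mu(|f| > 51.79) <= 0.023479


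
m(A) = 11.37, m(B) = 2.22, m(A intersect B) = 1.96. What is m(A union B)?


By inclusion-exclusion: m(A u B) = m(A) + m(B) - m(A n B)
= 11.37 + 2.22 - 1.96
= 11.63


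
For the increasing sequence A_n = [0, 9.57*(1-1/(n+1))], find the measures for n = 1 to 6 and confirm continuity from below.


By continuity of measure from below: if A_n increases to A, then m(A_n) -> m(A).
Here A = [0, 9.57], so m(A) = 9.57
Step 1: a_1 = 9.57*(1 - 1/2) = 4.785, m(A_1) = 4.785
Step 2: a_2 = 9.57*(1 - 1/3) = 6.38, m(A_2) = 6.38
Step 3: a_3 = 9.57*(1 - 1/4) = 7.1775, m(A_3) = 7.1775
Step 4: a_4 = 9.57*(1 - 1/5) = 7.656, m(A_4) = 7.656
Step 5: a_5 = 9.57*(1 - 1/6) = 7.975, m(A_5) = 7.975
Step 6: a_6 = 9.57*(1 - 1/7) = 8.2029, m(A_6) = 8.2029
Limit: m(A_n) -> m([0,9.57]) = 9.57


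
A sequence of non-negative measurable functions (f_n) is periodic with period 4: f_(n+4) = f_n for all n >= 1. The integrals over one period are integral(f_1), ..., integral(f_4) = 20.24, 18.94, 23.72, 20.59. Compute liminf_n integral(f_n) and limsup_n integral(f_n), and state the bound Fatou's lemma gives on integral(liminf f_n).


The sequence (integral(f_n)) is periodic with period 4, repeating the values 20.24, 18.94, 23.72, 20.59 indefinitely.
Step 1: For a periodic sequence, every tail (a_m, a_(m+1), ...) contains all 4 period values infinitely often.
Step 2: Hence inf of every tail = min of the period values = min(20.24, 18.94, 23.72, 20.59) = 18.94.
        liminf_n integral(f_n) = sup over m of (inf of tail from m) = 18.94.
Step 3: Similarly sup of every tail = max of the period values = 23.72.
        limsup_n integral(f_n) = 23.72.
Step 4: Fatou's lemma: integral(liminf_n f_n) <= liminf_n integral(f_n) = 18.94.
        So the integral of the pointwise liminf is at most 18.94.


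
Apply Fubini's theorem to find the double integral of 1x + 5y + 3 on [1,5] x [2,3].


By Fubini, integrate in x first, then y.
Step 1: Fix y, integrate over x in [1,5]:
  integral(1x + 5y + 3, x=1..5)
  = 1*(5^2 - 1^2)/2 + (5y + 3)*(5 - 1)
  = 12 + (5y + 3)*4
  = 12 + 20y + 12
  = 24 + 20y
Step 2: Integrate over y in [2,3]:
  integral(24 + 20y, y=2..3)
  = 24*1 + 20*(3^2 - 2^2)/2
  = 24 + 50
  = 74


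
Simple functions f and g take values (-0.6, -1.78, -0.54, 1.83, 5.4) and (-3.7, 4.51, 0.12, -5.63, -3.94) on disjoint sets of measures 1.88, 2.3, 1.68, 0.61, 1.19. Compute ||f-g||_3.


Step 1: Compute differences f_i - g_i:
  -0.6 - -3.7 = 3.1
  -1.78 - 4.51 = -6.29
  -0.54 - 0.12 = -0.66
  1.83 - -5.63 = 7.46
  5.4 - -3.94 = 9.34
Step 2: Compute |diff|^3 * measure for each set:
  |3.1|^3 * 1.88 = 29.791 * 1.88 = 56.00708
  |-6.29|^3 * 2.3 = 248.858189 * 2.3 = 572.373835
  |-0.66|^3 * 1.68 = 0.287496 * 1.68 = 0.482993
  |7.46|^3 * 0.61 = 415.160936 * 0.61 = 253.248171
  |9.34|^3 * 1.19 = 814.780504 * 1.19 = 969.5888
Step 3: Sum = 1851.700879
Step 4: ||f-g||_3 = (1851.700879)^(1/3) = 12.279771


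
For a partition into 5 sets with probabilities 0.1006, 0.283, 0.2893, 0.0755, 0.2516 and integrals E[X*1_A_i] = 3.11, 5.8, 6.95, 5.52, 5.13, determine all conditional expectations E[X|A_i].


For each cell A_i: E[X|A_i] = E[X*1_A_i] / P(A_i)
Step 1: E[X|A_1] = 3.11 / 0.1006 = 30.914513
Step 2: E[X|A_2] = 5.8 / 0.283 = 20.4947
Step 3: E[X|A_3] = 6.95 / 0.2893 = 24.023505
Step 4: E[X|A_4] = 5.52 / 0.0755 = 73.112583
Step 5: E[X|A_5] = 5.13 / 0.2516 = 20.389507
Verification: E[X] = sum E[X*1_A_i] = 3.11 + 5.8 + 6.95 + 5.52 + 5.13 = 26.51


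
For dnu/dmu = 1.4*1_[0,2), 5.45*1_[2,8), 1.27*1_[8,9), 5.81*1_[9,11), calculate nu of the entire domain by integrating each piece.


Integrate each piece of the Radon-Nikodym derivative:
Step 1: integral_0^2 1.4 dx = 1.4*(2-0) = 1.4*2 = 2.8
Step 2: integral_2^8 5.45 dx = 5.45*(8-2) = 5.45*6 = 32.7
Step 3: integral_8^9 1.27 dx = 1.27*(9-8) = 1.27*1 = 1.27
Step 4: integral_9^11 5.81 dx = 5.81*(11-9) = 5.81*2 = 11.62
Total: 2.8 + 32.7 + 1.27 + 11.62 = 48.39


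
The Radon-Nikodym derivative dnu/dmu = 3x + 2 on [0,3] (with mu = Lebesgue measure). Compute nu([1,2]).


nu(A) = integral_A (dnu/dmu) dmu = integral_1^2 (3x + 2) dx
Step 1: Antiderivative F(x) = (3/2)x^2 + 2x
Step 2: F(2) = (3/2)*2^2 + 2*2 = 6 + 4 = 10
Step 3: F(1) = (3/2)*1^2 + 2*1 = 1.5 + 2 = 3.5
Step 4: nu([1,2]) = F(2) - F(1) = 10 - 3.5 = 6.5


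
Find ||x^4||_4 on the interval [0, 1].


Step 1: ||f||_4 = (integral_0^1 |x^4|^4 dx)^(1/4)
     = (integral_0^1 x^16 dx)^(1/4)
Step 2: integral_0^1 x^16 dx = [x^17/(17)] from 0 to 1 = 1^17/17
     = 1/17 = 0.058824
Step 3: ||f||_4 = (0.058824)^(1/4) = 0.492479


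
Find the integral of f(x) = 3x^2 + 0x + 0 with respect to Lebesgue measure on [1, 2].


The Lebesgue integral of a Riemann-integrable function agrees with the Riemann integral.
Antiderivative F(x) = (3/3)x^3 + (0/2)x^2 + 0x
F(2) = (3/3)*2^3 + (0/2)*2^2 + 0*2
     = (3/3)*8 + (0/2)*4 + 0*2
     = 8 + 0.0 + 0
     = 8
F(1) = 1
Integral = F(2) - F(1) = 8 - 1 = 7


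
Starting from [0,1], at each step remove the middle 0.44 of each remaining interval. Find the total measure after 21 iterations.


Step 1: At each step, fraction remaining = 1 - 0.44 = 0.56
Step 2: After 21 steps, measure = (0.56)^21
Result = 5.151676e-06


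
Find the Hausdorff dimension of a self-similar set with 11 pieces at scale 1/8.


For a self-similar set with N copies scaled by 1/r:
dim_H = log(N)/log(r) = log(11)/log(8)
= 2.397895/2.079442
= 1.153144


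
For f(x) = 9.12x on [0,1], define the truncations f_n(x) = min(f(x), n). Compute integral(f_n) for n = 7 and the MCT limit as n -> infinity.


f(x) = 9.12x on [0,1]; f_n(x) = min(9.12x, n). At n = 7:
Step 1: f(x) reaches 7 at x = 7/9.12 = 0.767544
Step 2: integral(f_7) = integral(9.12x, 0, 0.767544) + integral(7, 0.767544, 1)
       = 9.12*0.767544^2/2 + 7*(1 - 0.767544)
       = 2.686404 + 1.627193
       = 4.313596
Step 3: As n -> infinity, f_n increases to f, so by MCT integral(f_n) -> integral(f) = 9.12/2 = 4.56.
Convergence: integral(f_7) = 4.313596 -> 4.56 as n -> infinity


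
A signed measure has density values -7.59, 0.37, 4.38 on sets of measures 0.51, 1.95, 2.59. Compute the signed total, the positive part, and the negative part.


Step 1: Compute signed measure on each set:
  Set 1: -7.59 * 0.51 = -3.8709
  Set 2: 0.37 * 1.95 = 0.7215
  Set 3: 4.38 * 2.59 = 11.3442
Step 2: Total signed measure = (-3.8709) + (0.7215) + (11.3442)
     = 8.1948
Step 3: Positive part mu+(X) = sum of positive contributions = 12.0657
Step 4: Negative part mu-(X) = |sum of negative contributions| = 3.8709


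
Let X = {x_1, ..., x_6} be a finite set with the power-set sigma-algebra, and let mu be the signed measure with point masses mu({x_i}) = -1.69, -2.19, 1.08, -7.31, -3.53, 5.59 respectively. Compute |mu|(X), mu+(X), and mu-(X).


Step 1: Every measurable set is a union of atoms (the cells / points), so a Hahn decomposition is
  obtained by grouping atoms by sign: P = union of atoms with mu > 0, N = union of the remaining atoms.
  Atoms in P (indices): 3, 6;  atoms in N (indices): 1, 2, 4, 5
  Positive values: 1.08, 5.59
  Negative values: -1.69, -2.19, -7.31, -3.53
Step 2: mu+(X) = mu(P) = sum of positive atom values = 6.67
Step 3: mu-(X) = -mu(N) = sum of |negative atom values| = 14.72
Step 4: |mu|(X) = mu+(X) + mu-(X) = 6.67 + 14.72 = 21.39


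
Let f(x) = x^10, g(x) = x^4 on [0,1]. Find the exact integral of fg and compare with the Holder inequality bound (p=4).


Step 1: Exact integral of f*g = integral(x^14, 0, 1) = 1/15
     = 0.066667
Step 2: Holder bound with p=4, q=1.333333:
  ||f||_p = (integral x^40 dx)^(1/4) = (1/41)^(1/4) = 0.395188
  ||g||_q = (integral x^5.333333 dx)^(1/1.333333) = (1/6.333333)^(1/1.333333) = 0.250482
Step 3: Holder bound = ||f||_p * ||g||_q = 0.395188 * 0.250482 = 0.098987
Verification: 0.066667 <= 0.098987 (Holder holds)


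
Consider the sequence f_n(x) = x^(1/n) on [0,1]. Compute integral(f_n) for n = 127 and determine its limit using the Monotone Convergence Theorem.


At n = 127: f_127(x) = x^(1/127).
Step 1: integral(x^(1/127), 0, 1) = [x^(1/127+1) / (1/127+1)] from 0 to 1
     = 1 / (1/127 + 1) = 1 / ((127+1)/127) = 127/(127+1)
     = 127/128 = 0.992188
Step 2: As n -> infinity, f_n(x) = x^(1/n) -> 1 for x in (0,1], and f_n is increasing in n.
By MCT, lim_n integral(f_n) = integral(lim_n f_n) = integral(1, 0, 1) = 1.
Step 3: Verify convergence: 127/128 = 0.992188 -> 1


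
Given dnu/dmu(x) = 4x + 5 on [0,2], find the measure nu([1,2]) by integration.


nu(A) = integral_A (dnu/dmu) dmu = integral_1^2 (4x + 5) dx
Step 1: Antiderivative F(x) = (4/2)x^2 + 5x
Step 2: F(2) = (4/2)*2^2 + 5*2 = 8 + 10 = 18
Step 3: F(1) = (4/2)*1^2 + 5*1 = 2 + 5 = 7
Step 4: nu([1,2]) = F(2) - F(1) = 18 - 7 = 11


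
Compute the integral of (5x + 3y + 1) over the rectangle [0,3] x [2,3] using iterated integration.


By Fubini, integrate in x first, then y.
Step 1: Fix y, integrate over x in [0,3]:
  integral(5x + 3y + 1, x=0..3)
  = 5*(3^2 - 0^2)/2 + (3y + 1)*(3 - 0)
  = 22.5 + (3y + 1)*3
  = 22.5 + 9y + 3
  = 25.5 + 9y
Step 2: Integrate over y in [2,3]:
  integral(25.5 + 9y, y=2..3)
  = 25.5*1 + 9*(3^2 - 2^2)/2
  = 25.5 + 22.5
  = 48


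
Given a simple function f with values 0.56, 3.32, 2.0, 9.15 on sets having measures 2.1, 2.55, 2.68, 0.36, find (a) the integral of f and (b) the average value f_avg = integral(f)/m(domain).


Step 1: Integral = sum(value_i * measure_i)
= 0.56*2.1 + 3.32*2.55 + 2.0*2.68 + 9.15*0.36
= 1.176 + 8.466 + 5.36 + 3.294
= 18.296
Step 2: Total measure of domain = 2.1 + 2.55 + 2.68 + 0.36 = 7.69
Step 3: Average value = 18.296 / 7.69 = 2.379194


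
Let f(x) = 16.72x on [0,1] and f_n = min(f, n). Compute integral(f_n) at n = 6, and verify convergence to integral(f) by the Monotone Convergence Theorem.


f(x) = 16.72x on [0,1]; f_n(x) = min(16.72x, n). At n = 6:
Step 1: f(x) reaches 6 at x = 6/16.72 = 0.358852
Step 2: integral(f_6) = integral(16.72x, 0, 0.358852) + integral(6, 0.358852, 1)
       = 16.72*0.358852^2/2 + 6*(1 - 0.358852)
       = 1.076555 + 3.84689
       = 4.923445
Step 3: As n -> infinity, f_n increases to f, so by MCT integral(f_n) -> integral(f) = 16.72/2 = 8.36.
Convergence: integral(f_6) = 4.923445 -> 8.36 as n -> infinity


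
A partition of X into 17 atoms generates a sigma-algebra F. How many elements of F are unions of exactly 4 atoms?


Each element of F is a union of some subset of the 17 atoms.
Elements that are unions of exactly 4 atoms correspond to 4-element subsets of the 17 atoms.
Count = C(17, 4) = 17! / (4! * 13!) = 2380.


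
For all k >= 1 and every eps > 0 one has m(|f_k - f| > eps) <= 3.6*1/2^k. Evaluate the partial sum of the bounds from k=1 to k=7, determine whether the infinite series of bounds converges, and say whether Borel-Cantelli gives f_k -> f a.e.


Step 1: List the terms 3.6*1/2^k for k = 1 to 7:
  k=1: 1.8
  k=2: 0.9
  k=3: 0.45
  k=4: 0.225
  k=5: 0.1125
  k=6: 0.05625
  k=7: 0.028125
Step 2: Partial sum = 1.8 + 0.9 + 0.45 + 0.225 + 0.1125 + 0.05625 + 0.028125
     = 3.571875
Step 3: The full series sum_(k>=1) 3.6*1/2^k converges (geometric series with ratio 1/2 < 1; a constant multiple of a convergent series converges).
Step 4: Fix eps > 0. Since sum_k m(|f_k - f| > eps) < infinity, the Borel-Cantelli lemma gives
        m(limsup_k {|f_k - f| > eps}) = 0, i.e. for a.e. x, |f_k(x) - f(x)| <= eps for all large k.
        Applying this with eps = 1/j for j = 1, 2, ... and intersecting the countably many full-measure sets,
        for a.e. x we get limsup_k |f_k(x) - f(x)| <= 1/j for every j, hence f_k -> f almost everywhere.
Conclusion: series converges; Borel-Cantelli yields f_k -> f a.e.


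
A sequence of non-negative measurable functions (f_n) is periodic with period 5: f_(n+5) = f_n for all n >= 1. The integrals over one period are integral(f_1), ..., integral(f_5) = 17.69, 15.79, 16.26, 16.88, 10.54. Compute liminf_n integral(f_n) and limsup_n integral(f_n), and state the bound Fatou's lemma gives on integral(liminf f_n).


The sequence (integral(f_n)) is periodic with period 5, repeating the values 17.69, 15.79, 16.26, 16.88, 10.54 indefinitely.
Step 1: For a periodic sequence, every tail (a_m, a_(m+1), ...) contains all 5 period values infinitely often.
Step 2: Hence inf of every tail = min of the period values = min(17.69, 15.79, 16.26, 16.88, 10.54) = 10.54.
        liminf_n integral(f_n) = sup over m of (inf of tail from m) = 10.54.
Step 3: Similarly sup of every tail = max of the period values = 17.69.
        limsup_n integral(f_n) = 17.69.
Step 4: Fatou's lemma: integral(liminf_n f_n) <= liminf_n integral(f_n) = 10.54.
        So the integral of the pointwise liminf is at most 10.54.


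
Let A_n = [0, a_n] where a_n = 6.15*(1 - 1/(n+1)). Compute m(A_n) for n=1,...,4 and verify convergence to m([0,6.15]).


By continuity of measure from below: if A_n increases to A, then m(A_n) -> m(A).
Here A = [0, 6.15], so m(A) = 6.15
Step 1: a_1 = 6.15*(1 - 1/2) = 3.075, m(A_1) = 3.075
Step 2: a_2 = 6.15*(1 - 1/3) = 4.1, m(A_2) = 4.1
Step 3: a_3 = 6.15*(1 - 1/4) = 4.6125, m(A_3) = 4.6125
Step 4: a_4 = 6.15*(1 - 1/5) = 4.92, m(A_4) = 4.92
Limit: m(A_n) -> m([0,6.15]) = 6.15
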